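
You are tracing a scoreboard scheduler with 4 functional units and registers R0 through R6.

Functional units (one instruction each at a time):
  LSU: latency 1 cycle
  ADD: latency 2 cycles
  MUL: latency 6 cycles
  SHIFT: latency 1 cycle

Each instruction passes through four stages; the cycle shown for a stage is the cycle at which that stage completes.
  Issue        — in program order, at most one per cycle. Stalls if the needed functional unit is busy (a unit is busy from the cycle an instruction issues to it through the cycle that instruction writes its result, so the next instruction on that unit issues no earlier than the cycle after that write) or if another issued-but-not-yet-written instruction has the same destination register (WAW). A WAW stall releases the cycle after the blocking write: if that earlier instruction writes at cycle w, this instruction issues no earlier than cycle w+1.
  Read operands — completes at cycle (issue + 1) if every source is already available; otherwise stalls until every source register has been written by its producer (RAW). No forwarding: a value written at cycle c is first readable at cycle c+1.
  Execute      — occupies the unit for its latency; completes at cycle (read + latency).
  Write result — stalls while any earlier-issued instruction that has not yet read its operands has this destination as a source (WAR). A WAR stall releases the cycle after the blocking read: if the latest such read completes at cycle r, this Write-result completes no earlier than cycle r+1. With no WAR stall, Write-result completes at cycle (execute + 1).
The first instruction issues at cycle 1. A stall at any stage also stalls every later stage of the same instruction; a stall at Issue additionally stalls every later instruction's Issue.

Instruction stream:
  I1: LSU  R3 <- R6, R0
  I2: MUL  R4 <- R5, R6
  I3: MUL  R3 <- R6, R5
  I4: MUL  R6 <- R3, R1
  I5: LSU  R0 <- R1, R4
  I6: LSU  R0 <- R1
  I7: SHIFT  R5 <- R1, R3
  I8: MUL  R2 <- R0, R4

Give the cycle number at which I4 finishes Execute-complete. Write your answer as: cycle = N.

c1: I1→LSU
c2: I1 RO, I2→MUL
c3: I1 EX, I2 RO
c4: I1 WR R3
c9: I2 EX
c10: I2 WR R4
c11: I3→MUL
c12: I3 RO
c18: I3 EX
c19: I3 WR R3
c20: I4→MUL
c21: I4 RO, I5→LSU
c22: I5 RO
c23: I5 EX
c24: I5 WR R0
c25: I6→LSU
c26: I6 RO, I7→SHIFT
c27: I4 EX, I6 EX, I7 RO
c28: I4 WR R6, I6 WR R0, I7 EX
c29: I7 WR R5, I8→MUL
c30: I8 RO
c36: I8 EX
c37: I8 WR R2

cycle = 27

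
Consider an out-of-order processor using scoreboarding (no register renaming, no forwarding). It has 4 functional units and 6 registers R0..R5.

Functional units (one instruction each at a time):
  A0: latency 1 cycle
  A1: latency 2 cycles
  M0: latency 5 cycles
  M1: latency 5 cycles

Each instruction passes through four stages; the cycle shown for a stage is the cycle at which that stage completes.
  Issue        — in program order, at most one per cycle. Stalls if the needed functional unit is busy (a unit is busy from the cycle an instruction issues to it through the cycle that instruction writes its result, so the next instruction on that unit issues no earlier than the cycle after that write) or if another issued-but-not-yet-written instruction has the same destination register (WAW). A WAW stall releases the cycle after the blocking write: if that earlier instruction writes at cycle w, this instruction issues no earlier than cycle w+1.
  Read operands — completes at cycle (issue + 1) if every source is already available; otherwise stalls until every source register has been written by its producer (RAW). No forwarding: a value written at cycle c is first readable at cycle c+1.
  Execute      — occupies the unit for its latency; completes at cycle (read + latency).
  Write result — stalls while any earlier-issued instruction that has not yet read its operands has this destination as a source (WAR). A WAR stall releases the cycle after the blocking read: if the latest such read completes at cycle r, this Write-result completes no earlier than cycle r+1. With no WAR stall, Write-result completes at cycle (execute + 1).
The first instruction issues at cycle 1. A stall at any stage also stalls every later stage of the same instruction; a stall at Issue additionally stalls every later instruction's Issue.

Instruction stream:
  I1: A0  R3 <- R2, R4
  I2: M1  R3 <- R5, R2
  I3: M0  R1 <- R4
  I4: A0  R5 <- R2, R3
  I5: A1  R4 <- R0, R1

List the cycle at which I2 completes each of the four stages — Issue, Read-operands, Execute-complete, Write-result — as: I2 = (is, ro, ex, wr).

[I1] 1/2/3/4
[I2] 5/6/11/12  (WAW R3: wait I1 write@4)
[I3] 6/7/12/13
[I4] 7/13/14/15  (RAW R3: wait I2 write@12)
[I5] 8/14/16/17  (RAW R1: wait I3 write@13)

I2 = (5, 6, 11, 12)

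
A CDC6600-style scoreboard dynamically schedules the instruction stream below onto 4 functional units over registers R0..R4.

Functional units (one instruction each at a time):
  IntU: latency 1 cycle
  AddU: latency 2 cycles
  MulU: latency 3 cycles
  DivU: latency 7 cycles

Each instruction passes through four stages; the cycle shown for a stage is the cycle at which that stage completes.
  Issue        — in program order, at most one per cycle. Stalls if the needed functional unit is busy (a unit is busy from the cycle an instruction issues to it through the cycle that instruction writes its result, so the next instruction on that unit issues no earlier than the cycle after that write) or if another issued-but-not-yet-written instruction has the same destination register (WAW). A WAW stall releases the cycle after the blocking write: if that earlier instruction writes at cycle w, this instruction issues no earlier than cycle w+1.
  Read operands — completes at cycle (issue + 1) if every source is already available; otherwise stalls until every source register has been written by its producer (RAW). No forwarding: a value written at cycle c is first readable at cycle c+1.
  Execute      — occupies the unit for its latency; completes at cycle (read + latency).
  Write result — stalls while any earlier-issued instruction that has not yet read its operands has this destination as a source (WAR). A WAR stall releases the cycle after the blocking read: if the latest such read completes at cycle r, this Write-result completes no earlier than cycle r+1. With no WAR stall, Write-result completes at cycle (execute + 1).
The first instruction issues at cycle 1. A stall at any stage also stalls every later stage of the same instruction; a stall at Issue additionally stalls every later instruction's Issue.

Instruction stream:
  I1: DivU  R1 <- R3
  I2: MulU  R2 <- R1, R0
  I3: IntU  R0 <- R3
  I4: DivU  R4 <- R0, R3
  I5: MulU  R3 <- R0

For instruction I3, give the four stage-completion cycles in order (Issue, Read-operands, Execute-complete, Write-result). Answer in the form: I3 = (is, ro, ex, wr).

t=1  I1 dispatched to DivU
t=2  I1 operands ready, I2 dispatched to MulU
t=3  I3 dispatched to IntU
t=4  I3 operands ready
t=5  I3 complete
t=9  I1 complete
t=10  R1←I1
t=11  I2 operands ready, I4 dispatched to DivU
t=12  R0←I3
t=13  I4 operands ready
t=14  I2 complete
t=15  R2←I2
t=16  I5 dispatched to MulU
t=17  I5 operands ready
t=20  I4 complete, I5 complete
t=21  R4←I4, R3←I5

I3 = (3, 4, 5, 12)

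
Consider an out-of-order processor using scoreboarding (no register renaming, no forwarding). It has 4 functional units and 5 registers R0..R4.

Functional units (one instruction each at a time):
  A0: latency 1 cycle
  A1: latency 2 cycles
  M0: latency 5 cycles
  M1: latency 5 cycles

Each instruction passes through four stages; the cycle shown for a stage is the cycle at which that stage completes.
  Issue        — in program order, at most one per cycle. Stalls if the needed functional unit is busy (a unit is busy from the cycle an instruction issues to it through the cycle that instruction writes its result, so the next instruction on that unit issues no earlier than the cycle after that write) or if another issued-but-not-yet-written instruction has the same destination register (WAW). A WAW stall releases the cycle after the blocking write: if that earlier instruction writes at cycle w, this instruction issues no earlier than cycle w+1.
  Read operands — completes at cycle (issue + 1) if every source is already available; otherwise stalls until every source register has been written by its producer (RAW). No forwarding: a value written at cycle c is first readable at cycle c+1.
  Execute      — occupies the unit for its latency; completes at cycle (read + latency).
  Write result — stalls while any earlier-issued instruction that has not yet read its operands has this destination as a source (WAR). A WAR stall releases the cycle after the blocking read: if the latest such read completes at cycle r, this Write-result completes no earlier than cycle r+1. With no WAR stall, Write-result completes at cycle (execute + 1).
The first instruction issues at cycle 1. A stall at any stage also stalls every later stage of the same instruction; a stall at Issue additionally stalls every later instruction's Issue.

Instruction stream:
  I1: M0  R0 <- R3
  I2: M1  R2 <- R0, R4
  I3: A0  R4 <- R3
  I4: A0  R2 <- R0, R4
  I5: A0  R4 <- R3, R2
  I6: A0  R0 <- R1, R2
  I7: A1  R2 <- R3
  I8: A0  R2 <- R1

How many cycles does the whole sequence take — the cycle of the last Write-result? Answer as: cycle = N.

cycle = 33

I1  is:1  ro:2  ex:7  wr:8
I2  is:2  ro:9  ex:14  wr:15  — RAW R0: wait I1 write@8
I3  is:3  ro:4  ex:5  wr:10  — WAR R4: wait I2 read@9
I4  is:16  ro:17  ex:18  wr:19  — WAW R2: wait I2 write@15
I5  is:20  ro:21  ex:22  wr:23  — struct: A0 busy until I4 writes@19
I6  is:24  ro:25  ex:26  wr:27  — struct: A0 busy until I5 writes@23
I7  is:25  ro:26  ex:28  wr:29
I8  is:30  ro:31  ex:32  wr:33  — WAW R2: wait I7 write@29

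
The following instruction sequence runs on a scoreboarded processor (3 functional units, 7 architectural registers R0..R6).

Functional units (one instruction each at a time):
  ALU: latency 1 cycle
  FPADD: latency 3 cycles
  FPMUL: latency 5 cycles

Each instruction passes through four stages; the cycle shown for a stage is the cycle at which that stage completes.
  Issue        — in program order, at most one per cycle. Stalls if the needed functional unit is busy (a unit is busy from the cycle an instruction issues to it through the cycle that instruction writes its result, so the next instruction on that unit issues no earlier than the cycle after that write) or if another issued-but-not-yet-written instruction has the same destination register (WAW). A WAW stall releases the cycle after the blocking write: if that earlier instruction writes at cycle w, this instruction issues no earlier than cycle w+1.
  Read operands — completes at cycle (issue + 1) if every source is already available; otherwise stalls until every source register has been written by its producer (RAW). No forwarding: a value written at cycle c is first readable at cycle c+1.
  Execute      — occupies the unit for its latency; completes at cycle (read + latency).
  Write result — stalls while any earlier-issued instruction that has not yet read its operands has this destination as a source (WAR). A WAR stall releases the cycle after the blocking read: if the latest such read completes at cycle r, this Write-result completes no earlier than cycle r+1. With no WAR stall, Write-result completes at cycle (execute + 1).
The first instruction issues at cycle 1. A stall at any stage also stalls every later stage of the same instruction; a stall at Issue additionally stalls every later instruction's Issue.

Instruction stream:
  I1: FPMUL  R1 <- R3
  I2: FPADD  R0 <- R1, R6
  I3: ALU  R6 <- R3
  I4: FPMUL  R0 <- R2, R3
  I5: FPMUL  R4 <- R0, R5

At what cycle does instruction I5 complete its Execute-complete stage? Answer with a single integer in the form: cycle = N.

[I1] 1/2/7/8
[I2] 2/9/12/13  (RAW R1: wait I1 write@8)
[I3] 3/4/5/10  (WAR R6: wait I2 read@9)
[I4] 14/15/20/21  (WAW R0: wait I2 write@13)
[I5] 22/23/28/29  (struct: FPMUL busy until I4 writes@21)

cycle = 28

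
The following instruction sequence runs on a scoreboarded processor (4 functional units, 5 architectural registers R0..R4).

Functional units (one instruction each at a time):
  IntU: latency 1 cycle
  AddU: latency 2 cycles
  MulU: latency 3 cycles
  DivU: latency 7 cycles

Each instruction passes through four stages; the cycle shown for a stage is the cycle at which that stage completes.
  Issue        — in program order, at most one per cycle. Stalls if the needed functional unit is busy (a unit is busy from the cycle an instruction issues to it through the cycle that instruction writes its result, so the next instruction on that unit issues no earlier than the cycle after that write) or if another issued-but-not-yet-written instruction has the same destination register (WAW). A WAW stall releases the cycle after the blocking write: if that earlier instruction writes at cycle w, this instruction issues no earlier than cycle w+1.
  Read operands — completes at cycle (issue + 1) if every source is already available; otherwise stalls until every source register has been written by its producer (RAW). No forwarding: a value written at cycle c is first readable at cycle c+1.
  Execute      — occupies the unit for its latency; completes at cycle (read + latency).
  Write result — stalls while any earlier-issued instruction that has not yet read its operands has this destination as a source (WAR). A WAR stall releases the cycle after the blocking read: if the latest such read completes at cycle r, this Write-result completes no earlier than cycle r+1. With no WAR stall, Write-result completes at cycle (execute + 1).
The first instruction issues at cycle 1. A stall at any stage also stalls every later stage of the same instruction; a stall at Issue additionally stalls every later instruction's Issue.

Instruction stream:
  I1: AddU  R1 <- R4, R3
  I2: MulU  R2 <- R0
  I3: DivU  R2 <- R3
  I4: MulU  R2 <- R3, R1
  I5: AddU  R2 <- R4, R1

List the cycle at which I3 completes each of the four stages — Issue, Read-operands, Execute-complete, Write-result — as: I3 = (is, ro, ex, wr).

[1] I1 issues→AddU
[2] I1 reads; I2 issues→MulU
[3] I2 reads
[4] I1 exec-done
[5] I1 writes R1
[6] I2 exec-done
[7] I2 writes R2
[8] I3 issues→DivU
[9] I3 reads
[16] I3 exec-done
[17] I3 writes R2
[18] I4 issues→MulU
[19] I4 reads
[22] I4 exec-done
[23] I4 writes R2
[24] I5 issues→AddU
[25] I5 reads
[27] I5 exec-done
[28] I5 writes R2

I3 = (8, 9, 16, 17)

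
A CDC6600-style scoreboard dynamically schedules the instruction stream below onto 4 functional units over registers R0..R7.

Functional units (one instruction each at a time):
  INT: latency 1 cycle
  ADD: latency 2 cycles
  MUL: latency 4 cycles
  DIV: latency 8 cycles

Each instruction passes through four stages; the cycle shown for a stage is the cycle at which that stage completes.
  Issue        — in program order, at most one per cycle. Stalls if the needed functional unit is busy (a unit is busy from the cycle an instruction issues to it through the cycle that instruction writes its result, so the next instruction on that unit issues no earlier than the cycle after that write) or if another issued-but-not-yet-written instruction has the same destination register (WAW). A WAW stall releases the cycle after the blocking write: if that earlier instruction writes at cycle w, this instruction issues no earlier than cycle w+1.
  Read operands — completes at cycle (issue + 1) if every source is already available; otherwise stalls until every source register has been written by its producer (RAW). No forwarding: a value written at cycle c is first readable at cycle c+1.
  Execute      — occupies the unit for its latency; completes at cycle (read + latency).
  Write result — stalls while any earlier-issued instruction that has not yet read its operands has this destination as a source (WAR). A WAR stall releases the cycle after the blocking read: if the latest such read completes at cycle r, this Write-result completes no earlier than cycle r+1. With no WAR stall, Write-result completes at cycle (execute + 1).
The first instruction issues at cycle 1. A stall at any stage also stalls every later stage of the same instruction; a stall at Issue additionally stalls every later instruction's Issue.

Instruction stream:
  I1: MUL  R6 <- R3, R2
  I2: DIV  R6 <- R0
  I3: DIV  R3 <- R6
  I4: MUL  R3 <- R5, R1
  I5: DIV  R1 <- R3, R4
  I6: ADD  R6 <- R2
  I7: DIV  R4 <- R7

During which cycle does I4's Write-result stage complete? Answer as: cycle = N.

cycle = 36

[1] issue I1 (MUL)
[2] I1 read-ops
[6] I1 finished on MUL
[7] I1→R6
[8] issue I2 (DIV)
[9] I2 read-ops
[17] I2 finished on DIV
[18] I2→R6
[19] issue I3 (DIV)
[20] I3 read-ops
[28] I3 finished on DIV
[29] I3→R3
[30] issue I4 (MUL)
[31] I4 read-ops, issue I5 (DIV)
[32] issue I6 (ADD)
[33] I6 read-ops
[35] I4 finished on MUL, I6 finished on ADD
[36] I4→R3, I6→R6
[37] I5 read-ops
[45] I5 finished on DIV
[46] I5→R1
[47] issue I7 (DIV)
[48] I7 read-ops
[56] I7 finished on DIV
[57] I7→R4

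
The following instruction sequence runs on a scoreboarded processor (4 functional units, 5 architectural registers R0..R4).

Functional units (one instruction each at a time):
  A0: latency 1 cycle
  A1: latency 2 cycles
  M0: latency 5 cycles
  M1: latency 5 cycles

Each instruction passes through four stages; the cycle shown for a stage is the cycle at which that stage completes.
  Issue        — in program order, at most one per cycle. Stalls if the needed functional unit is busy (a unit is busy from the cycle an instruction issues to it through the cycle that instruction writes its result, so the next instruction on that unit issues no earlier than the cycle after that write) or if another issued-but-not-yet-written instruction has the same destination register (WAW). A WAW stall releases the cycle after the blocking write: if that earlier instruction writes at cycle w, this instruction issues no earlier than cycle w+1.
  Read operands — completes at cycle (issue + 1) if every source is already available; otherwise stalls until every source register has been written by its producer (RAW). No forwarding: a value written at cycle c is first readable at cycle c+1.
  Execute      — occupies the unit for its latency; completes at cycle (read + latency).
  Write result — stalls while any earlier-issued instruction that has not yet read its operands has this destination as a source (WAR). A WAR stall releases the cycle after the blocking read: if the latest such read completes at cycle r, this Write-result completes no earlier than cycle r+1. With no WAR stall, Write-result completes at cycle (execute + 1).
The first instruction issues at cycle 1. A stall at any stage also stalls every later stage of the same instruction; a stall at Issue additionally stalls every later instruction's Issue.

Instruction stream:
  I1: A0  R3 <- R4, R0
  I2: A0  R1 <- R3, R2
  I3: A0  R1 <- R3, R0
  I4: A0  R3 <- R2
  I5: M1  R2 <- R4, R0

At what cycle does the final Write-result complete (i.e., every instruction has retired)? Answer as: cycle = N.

t=1  issue I1 (A0)
t=2  I1 read-ops
t=3  I1 finished on A0
t=4  I1→R3
t=5  issue I2 (A0)
t=6  I2 read-ops
t=7  I2 finished on A0
t=8  I2→R1
t=9  issue I3 (A0)
t=10  I3 read-ops
t=11  I3 finished on A0
t=12  I3→R1
t=13  issue I4 (A0)
t=14  I4 read-ops, issue I5 (M1)
t=15  I4 finished on A0, I5 read-ops
t=16  I4→R3
t=20  I5 finished on M1
t=21  I5→R2

cycle = 21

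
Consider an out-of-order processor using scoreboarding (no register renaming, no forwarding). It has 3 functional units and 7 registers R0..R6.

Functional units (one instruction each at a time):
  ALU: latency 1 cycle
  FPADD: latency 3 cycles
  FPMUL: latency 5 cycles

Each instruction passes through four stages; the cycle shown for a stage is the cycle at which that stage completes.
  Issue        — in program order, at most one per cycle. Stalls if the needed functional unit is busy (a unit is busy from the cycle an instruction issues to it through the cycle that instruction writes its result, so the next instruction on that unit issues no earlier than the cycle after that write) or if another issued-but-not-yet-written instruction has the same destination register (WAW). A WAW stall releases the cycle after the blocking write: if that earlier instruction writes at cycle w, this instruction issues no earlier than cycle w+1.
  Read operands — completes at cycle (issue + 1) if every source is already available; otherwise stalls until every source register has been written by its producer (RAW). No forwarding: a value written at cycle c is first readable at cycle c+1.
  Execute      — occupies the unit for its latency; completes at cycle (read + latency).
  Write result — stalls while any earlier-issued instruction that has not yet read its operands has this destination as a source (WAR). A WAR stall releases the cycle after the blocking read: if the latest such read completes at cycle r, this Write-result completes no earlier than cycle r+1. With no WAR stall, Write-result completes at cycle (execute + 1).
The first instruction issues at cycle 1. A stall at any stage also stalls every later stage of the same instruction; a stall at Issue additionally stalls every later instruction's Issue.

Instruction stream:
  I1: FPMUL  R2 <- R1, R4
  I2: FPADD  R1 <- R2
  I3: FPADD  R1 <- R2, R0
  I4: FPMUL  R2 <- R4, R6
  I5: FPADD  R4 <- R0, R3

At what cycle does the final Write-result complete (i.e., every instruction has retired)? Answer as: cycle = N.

cycle = 25

t=1  I1 issues→FPMUL
t=2  I1 reads | I2 issues→FPADD
t=7  I1 exec-done
t=8  I1 writes R2
t=9  I2 reads
t=12  I2 exec-done
t=13  I2 writes R1
t=14  I3 issues→FPADD
t=15  I3 reads | I4 issues→FPMUL
t=16  I4 reads
t=18  I3 exec-done
t=19  I3 writes R1
t=20  I5 issues→FPADD
t=21  I4 exec-done | I5 reads
t=22  I4 writes R2
t=24  I5 exec-done
t=25  I5 writes R4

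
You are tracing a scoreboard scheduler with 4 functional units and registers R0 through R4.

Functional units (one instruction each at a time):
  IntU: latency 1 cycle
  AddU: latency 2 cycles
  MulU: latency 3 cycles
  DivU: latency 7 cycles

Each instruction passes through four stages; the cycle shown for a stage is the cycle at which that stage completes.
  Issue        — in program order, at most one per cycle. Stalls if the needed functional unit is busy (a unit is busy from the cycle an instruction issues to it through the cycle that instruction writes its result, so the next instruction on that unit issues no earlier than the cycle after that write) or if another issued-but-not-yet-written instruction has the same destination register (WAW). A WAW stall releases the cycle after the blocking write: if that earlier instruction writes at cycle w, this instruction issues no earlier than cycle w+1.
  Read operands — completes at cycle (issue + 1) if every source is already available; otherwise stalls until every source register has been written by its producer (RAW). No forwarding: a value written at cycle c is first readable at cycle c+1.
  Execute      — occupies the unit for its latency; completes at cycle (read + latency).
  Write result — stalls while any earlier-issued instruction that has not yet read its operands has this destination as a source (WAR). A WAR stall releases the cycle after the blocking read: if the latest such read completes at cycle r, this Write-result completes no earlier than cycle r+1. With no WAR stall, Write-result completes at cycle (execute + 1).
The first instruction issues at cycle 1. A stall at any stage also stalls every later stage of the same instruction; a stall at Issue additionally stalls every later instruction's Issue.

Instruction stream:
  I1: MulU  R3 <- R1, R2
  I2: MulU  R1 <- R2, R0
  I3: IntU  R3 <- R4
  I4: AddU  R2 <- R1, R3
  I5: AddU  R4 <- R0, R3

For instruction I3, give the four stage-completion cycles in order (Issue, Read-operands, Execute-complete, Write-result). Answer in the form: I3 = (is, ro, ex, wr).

I1 -> (1, 2, 5, 6)
I2 -> (7, 8, 11, 12)  // struct: MulU busy until I1 writes@6
I3 -> (8, 9, 10, 11)
I4 -> (9, 13, 15, 16)  // RAW R1: wait I2 write@12
I5 -> (17, 18, 20, 21)  // struct: AddU busy until I4 writes@16

I3 = (8, 9, 10, 11)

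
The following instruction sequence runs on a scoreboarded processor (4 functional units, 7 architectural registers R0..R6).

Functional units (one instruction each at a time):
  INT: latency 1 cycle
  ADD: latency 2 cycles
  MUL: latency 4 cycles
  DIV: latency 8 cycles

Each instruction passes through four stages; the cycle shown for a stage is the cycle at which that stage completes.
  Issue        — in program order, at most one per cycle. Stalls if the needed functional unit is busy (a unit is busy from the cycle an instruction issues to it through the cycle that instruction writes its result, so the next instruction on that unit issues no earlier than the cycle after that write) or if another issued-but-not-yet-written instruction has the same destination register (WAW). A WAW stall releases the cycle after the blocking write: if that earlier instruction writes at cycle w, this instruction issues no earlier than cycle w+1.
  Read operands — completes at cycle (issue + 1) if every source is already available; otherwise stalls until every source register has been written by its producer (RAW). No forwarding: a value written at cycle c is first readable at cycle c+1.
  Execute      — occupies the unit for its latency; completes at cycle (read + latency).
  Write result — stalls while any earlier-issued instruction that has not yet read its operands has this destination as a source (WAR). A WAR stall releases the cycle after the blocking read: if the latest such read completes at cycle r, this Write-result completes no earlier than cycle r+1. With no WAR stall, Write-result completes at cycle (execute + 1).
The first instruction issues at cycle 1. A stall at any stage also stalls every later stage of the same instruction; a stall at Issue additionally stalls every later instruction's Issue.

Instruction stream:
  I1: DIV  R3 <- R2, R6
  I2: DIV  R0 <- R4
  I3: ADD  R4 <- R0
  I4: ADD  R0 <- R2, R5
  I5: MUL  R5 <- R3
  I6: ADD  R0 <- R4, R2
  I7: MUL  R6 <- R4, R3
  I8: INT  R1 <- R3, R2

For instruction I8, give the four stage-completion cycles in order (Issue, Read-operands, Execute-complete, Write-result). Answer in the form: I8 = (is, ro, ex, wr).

[1] issue I1 (DIV)
[2] I1 read-ops
[10] I1 finished on DIV
[11] I1→R3
[12] issue I2 (DIV)
[13] I2 read-ops · issue I3 (ADD)
[21] I2 finished on DIV
[22] I2→R0
[23] I3 read-ops
[25] I3 finished on ADD
[26] I3→R4
[27] issue I4 (ADD)
[28] I4 read-ops · issue I5 (MUL)
[29] I5 read-ops
[30] I4 finished on ADD
[31] I4→R0
[32] issue I6 (ADD)
[33] I5 finished on MUL · I6 read-ops
[34] I5→R5
[35] I6 finished on ADD · issue I7 (MUL)
[36] I6→R0 · I7 read-ops · issue I8 (INT)
[37] I8 read-ops
[38] I8 finished on INT
[39] I8→R1
[40] I7 finished on MUL
[41] I7→R6

I8 = (36, 37, 38, 39)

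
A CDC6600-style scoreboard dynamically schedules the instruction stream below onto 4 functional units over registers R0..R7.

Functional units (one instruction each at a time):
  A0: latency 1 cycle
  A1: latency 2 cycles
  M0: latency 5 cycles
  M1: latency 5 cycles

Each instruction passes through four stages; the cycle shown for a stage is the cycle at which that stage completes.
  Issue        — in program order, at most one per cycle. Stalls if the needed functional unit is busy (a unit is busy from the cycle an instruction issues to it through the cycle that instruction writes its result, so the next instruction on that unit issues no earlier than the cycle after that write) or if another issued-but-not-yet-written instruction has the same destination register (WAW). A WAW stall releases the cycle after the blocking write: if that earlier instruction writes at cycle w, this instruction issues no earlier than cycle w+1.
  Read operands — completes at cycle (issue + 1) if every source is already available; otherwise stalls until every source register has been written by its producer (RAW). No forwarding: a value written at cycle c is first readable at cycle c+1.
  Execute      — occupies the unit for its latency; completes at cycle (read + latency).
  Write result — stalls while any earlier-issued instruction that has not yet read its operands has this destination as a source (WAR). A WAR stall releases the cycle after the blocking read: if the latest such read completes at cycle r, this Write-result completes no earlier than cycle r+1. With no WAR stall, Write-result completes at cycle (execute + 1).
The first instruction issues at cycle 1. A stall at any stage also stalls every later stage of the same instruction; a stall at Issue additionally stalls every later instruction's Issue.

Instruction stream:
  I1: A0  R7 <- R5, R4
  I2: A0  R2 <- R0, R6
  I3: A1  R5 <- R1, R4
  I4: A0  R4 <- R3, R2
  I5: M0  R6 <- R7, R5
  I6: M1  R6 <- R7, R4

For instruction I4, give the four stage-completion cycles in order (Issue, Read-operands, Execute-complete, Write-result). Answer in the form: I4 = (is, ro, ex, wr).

[1] I1 dispatched to A0
[2] I1 operands ready
[3] I1 complete
[4] R7←I1
[5] I2 dispatched to A0
[6] I2 operands ready | I3 dispatched to A1
[7] I2 complete | I3 operands ready
[8] R2←I2
[9] I3 complete | I4 dispatched to A0
[10] R5←I3 | I4 operands ready | I5 dispatched to M0
[11] I4 complete | I5 operands ready
[12] R4←I4
[16] I5 complete
[17] R6←I5
[18] I6 dispatched to M1
[19] I6 operands ready
[24] I6 complete
[25] R6←I6

I4 = (9, 10, 11, 12)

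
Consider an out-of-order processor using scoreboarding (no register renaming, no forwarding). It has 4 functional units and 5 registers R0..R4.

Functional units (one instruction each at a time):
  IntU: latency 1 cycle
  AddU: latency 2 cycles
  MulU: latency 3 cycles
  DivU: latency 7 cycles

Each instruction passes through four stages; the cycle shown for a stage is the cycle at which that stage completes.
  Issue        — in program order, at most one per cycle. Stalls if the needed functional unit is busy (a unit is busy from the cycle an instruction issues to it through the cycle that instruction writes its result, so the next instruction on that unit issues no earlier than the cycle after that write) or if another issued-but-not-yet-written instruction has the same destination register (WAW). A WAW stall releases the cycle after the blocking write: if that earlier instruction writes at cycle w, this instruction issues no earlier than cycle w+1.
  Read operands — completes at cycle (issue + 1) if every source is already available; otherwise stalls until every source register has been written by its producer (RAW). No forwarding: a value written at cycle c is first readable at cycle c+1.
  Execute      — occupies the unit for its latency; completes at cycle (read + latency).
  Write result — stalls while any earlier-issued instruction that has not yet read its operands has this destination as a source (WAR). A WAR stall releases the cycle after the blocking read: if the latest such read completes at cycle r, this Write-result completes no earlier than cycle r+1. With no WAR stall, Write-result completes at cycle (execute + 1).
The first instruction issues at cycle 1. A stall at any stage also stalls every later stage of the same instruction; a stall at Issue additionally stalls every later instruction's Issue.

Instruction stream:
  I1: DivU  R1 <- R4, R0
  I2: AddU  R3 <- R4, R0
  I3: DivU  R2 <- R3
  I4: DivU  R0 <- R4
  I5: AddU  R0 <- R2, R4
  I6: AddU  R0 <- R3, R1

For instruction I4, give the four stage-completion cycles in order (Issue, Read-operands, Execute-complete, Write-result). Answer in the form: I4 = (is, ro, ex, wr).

I4 = (21, 22, 29, 30)

c1: issue I1 (DivU)
c2: I1 read-ops, issue I2 (AddU)
c3: I2 read-ops
c5: I2 finished on AddU
c6: I2→R3
c9: I1 finished on DivU
c10: I1→R1
c11: issue I3 (DivU)
c12: I3 read-ops
c19: I3 finished on DivU
c20: I3→R2
c21: issue I4 (DivU)
c22: I4 read-ops
c29: I4 finished on DivU
c30: I4→R0
c31: issue I5 (AddU)
c32: I5 read-ops
c34: I5 finished on AddU
c35: I5→R0
c36: issue I6 (AddU)
c37: I6 read-ops
c39: I6 finished on AddU
c40: I6→R0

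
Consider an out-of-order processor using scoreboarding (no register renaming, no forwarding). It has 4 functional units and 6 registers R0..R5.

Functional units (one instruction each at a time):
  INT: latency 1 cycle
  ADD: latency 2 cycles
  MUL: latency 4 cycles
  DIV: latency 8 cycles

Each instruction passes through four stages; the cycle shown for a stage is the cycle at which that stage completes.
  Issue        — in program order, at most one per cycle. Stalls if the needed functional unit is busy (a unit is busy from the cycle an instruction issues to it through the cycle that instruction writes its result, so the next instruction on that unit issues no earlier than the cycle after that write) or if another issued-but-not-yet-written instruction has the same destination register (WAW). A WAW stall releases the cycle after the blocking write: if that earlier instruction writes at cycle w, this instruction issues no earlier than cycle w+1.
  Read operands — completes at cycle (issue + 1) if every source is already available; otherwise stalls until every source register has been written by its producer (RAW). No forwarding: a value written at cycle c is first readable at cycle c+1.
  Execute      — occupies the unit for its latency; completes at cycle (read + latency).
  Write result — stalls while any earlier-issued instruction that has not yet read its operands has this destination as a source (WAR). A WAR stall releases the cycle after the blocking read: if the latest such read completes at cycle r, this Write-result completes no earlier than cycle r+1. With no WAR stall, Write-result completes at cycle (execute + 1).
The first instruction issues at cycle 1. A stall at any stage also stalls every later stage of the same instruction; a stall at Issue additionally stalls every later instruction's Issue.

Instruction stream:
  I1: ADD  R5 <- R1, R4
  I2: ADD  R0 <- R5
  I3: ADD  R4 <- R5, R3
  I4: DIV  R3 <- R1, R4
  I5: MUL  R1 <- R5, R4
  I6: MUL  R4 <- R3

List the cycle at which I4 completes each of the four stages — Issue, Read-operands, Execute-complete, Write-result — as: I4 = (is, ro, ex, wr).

I4 = (12, 16, 24, 25)

I1 -> (1, 2, 4, 5)
I2 -> (6, 7, 9, 10)  // struct: ADD busy until I1 writes@5
I3 -> (11, 12, 14, 15)  // struct: ADD busy until I2 writes@10
I4 -> (12, 16, 24, 25)  // RAW R4: wait I3 write@15
I5 -> (13, 16, 20, 21)  // RAW R4: wait I3 write@15
I6 -> (22, 26, 30, 31)  // struct: MUL busy until I5 writes@21, RAW R3: wait I4 write@25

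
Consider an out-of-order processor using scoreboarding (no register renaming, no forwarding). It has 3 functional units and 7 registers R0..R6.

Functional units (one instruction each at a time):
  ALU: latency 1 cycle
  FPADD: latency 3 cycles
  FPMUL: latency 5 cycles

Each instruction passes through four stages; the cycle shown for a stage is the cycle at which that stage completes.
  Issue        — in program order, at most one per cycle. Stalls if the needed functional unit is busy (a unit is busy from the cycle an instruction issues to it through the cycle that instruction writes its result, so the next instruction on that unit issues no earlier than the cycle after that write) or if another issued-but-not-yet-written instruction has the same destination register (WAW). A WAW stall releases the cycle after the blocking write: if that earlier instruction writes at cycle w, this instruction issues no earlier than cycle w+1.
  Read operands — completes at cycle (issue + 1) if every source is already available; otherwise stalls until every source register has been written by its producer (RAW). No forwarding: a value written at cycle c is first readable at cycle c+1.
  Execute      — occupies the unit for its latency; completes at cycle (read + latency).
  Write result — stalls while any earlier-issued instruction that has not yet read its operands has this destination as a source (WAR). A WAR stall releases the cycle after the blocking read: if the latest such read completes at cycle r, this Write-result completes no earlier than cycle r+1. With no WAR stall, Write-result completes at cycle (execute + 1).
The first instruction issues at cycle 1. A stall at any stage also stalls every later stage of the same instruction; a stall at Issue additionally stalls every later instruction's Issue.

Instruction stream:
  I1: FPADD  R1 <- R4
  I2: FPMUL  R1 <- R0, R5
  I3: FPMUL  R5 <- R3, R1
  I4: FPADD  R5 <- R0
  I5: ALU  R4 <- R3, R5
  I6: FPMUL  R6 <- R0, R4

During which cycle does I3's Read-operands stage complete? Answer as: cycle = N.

t=1  I1→FPADD
t=2  I1 RO
t=5  I1 EX
t=6  I1 WR R1
t=7  I2→FPMUL
t=8  I2 RO
t=13  I2 EX
t=14  I2 WR R1
t=15  I3→FPMUL
t=16  I3 RO
t=21  I3 EX
t=22  I3 WR R5
t=23  I4→FPADD
t=24  I4 RO; I5→ALU
t=25  I6→FPMUL
t=27  I4 EX
t=28  I4 WR R5
t=29  I5 RO
t=30  I5 EX
t=31  I5 WR R4
t=32  I6 RO
t=37  I6 EX
t=38  I6 WR R6

cycle = 16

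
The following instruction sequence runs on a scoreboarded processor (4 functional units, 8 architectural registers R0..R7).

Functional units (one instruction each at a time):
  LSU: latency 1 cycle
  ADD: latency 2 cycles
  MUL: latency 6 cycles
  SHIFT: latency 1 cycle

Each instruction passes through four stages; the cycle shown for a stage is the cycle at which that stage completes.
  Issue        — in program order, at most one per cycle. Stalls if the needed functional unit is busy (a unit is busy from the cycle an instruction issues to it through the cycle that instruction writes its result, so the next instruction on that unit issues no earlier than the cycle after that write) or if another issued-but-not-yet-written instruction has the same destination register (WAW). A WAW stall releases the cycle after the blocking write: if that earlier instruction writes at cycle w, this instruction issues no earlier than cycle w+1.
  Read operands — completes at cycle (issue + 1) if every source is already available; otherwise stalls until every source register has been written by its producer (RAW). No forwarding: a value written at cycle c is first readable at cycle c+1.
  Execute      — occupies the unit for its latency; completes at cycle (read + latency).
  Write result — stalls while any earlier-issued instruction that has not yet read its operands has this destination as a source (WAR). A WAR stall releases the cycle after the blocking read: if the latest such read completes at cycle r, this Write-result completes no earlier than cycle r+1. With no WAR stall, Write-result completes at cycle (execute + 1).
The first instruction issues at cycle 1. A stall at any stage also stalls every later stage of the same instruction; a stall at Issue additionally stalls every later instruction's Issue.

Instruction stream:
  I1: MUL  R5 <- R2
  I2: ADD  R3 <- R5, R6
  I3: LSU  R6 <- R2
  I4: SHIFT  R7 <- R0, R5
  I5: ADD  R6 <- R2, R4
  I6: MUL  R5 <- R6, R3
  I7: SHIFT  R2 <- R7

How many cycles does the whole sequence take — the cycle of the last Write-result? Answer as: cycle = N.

cycle = 26

[I1] 1/2/8/9
[I2] 2/10/12/13  (RAW R5: wait I1 write@9)
[I3] 3/4/5/11  (WAR R6: wait I2 read@10)
[I4] 4/10/11/12  (RAW R5: wait I1 write@9)
[I5] 14/15/17/18  (struct: ADD busy until I2 writes@13)
[I6] 15/19/25/26  (RAW R6: wait I5 write@18)
[I7] 16/17/18/19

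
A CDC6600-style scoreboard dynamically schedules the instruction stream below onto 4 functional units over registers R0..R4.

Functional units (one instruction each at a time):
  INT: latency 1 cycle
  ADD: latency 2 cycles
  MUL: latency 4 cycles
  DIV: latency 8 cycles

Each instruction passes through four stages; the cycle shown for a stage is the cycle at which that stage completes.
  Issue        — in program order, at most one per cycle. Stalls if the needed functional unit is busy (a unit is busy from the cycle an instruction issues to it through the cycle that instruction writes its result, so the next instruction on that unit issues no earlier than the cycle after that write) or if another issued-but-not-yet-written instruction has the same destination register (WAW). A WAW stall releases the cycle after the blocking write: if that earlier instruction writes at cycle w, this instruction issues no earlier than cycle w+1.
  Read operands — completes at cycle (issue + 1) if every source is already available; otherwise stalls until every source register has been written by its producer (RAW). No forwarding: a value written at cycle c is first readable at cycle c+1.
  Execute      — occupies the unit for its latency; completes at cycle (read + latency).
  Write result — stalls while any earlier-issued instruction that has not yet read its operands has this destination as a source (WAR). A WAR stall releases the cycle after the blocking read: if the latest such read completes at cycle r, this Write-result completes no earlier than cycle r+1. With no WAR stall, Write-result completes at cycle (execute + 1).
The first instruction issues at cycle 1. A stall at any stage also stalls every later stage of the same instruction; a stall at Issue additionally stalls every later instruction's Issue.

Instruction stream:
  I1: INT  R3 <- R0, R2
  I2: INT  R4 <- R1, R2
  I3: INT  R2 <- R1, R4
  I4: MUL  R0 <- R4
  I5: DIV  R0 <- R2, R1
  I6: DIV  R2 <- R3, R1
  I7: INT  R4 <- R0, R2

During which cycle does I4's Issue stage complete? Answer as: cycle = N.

cycle = 10

[I1] 1/2/3/4
[I2] 5/6/7/8  (struct: INT busy until I1 writes@4)
[I3] 9/10/11/12  (struct: INT busy until I2 writes@8)
[I4] 10/11/15/16
[I5] 17/18/26/27  (WAW R0: wait I4 write@16)
[I6] 28/29/37/38  (struct: DIV busy until I5 writes@27)
[I7] 29/39/40/41  (RAW R2: wait I6 write@38)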